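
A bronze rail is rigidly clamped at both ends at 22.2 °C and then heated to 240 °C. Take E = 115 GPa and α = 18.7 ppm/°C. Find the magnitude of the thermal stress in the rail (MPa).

ΔT = 217.8 K. Constrained thermal stress σ = E·α·ΔT = 115.0×10³ MPa × 18.7×10⁻⁶ × 217.8 = 468 MPa (compressive).

468 MPa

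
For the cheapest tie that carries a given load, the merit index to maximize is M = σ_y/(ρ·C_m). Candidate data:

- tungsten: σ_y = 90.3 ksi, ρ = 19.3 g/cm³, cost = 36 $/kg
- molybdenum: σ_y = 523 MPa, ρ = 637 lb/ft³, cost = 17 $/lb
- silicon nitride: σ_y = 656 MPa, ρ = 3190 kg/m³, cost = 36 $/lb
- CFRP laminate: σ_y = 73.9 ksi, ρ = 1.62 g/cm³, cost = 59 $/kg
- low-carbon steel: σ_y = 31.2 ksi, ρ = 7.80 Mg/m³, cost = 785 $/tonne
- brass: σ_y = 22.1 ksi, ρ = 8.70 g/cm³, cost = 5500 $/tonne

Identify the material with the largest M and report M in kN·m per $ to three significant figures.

low-carbon steel, M = 35.1 kN·m per $

Convert each candidate to consistent units, then evaluate M:
  tungsten: σ_y = 622.6 MPa, ρ = 19300 kg/m³, cost = 36.00 $/kg
  molybdenum: σ_y = 523.0 MPa, ρ = 10200 kg/m³, cost = 37.48 $/kg
  silicon nitride: σ_y = 656.0 MPa, ρ = 3190 kg/m³, cost = 79.37 $/kg
  CFRP laminate: σ_y = 509.5 MPa, ρ = 1620 kg/m³, cost = 59.00 $/kg
  low-carbon steel: σ_y = 215.1 MPa, ρ = 7800 kg/m³, cost = 0.7850 $/kg
  brass: σ_y = 152.4 MPa, ρ = 8700 kg/m³, cost = 5.500 $/kg
  low-carbon steel: M = 35.1 kN·m per $
  CFRP laminate: M = 5.33 kN·m per $
  brass: M = 3.18 kN·m per $
  silicon nitride: M = 2.59 kN·m per $
  molybdenum: M = 1.37 kN·m per $
  tungsten: M = 0.896 kN·m per $
Low-carbon steel has the largest M.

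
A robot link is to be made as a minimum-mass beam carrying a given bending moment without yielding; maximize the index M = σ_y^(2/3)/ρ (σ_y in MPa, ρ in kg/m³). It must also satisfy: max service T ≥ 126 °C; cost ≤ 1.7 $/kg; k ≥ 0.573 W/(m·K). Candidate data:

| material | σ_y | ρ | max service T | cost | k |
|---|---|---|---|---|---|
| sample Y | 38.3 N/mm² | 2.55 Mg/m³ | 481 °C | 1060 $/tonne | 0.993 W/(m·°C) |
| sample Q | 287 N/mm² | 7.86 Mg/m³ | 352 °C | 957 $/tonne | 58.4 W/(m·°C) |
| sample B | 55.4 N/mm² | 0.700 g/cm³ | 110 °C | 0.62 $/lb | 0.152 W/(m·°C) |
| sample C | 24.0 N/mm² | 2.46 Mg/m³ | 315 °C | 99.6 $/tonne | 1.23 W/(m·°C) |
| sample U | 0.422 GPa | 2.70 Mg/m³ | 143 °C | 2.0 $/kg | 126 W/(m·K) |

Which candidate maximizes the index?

Screen on constraints: max service T ≥ 126 °C; cost ≤ 1.7 $/kg; k ≥ 0.573 W/(m·K). Survivors: sample Y, sample Q, sample C.
In SI units:
  sample Y: σ_y = 38.30 MPa, ρ = 2550 kg/m³
  sample Q: σ_y = 287.0 MPa, ρ = 7860 kg/m³
  sample C: σ_y = 24.00 MPa, ρ = 2460 kg/m³
  sample Q: M = 5.54×10⁻³
  sample Y: M = 4.46×10⁻³
  sample C: M = 3.38×10⁻³
Sample Q ranks first.

sample Q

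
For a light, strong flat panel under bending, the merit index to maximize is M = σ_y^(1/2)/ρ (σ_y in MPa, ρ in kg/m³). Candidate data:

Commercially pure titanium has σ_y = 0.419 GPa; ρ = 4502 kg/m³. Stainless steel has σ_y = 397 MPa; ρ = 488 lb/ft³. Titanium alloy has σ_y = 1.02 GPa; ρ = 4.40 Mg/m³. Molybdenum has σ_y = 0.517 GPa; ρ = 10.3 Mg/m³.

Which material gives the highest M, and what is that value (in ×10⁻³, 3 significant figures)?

titanium alloy, M = 7.26×10⁻³

Putting every candidate on a common basis:
  commercially pure titanium: σ_y = 419.0 MPa, ρ = 4502 kg/m³
  stainless steel: σ_y = 397.0 MPa, ρ = 7817 kg/m³
  titanium alloy: σ_y = 1020 MPa, ρ = 4400 kg/m³
  molybdenum: σ_y = 517.0 MPa, ρ = 10300 kg/m³
  titanium alloy: M = 7.26×10⁻³
  commercially pure titanium: M = 4.55×10⁻³
  stainless steel: M = 2.55×10⁻³
  molybdenum: M = 2.21×10⁻³
The maximum is for titanium alloy.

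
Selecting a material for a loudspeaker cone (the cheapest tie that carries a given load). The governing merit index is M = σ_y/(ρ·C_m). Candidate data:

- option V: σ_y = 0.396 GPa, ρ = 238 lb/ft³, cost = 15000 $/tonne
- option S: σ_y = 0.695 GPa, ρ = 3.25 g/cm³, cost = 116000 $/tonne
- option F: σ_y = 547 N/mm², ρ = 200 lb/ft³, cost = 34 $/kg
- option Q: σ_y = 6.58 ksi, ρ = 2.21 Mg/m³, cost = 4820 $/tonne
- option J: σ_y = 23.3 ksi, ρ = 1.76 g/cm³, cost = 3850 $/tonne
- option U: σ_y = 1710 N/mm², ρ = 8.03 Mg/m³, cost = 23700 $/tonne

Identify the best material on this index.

option J

In SI units:
  option V: σ_y = 396.0 MPa, ρ = 3812 kg/m³, cost = 15.00 $/kg
  option S: σ_y = 695.0 MPa, ρ = 3250 kg/m³, cost = 116.0 $/kg
  option F: σ_y = 547.0 MPa, ρ = 3204 kg/m³, cost = 34.00 $/kg
  option Q: σ_y = 45.37 MPa, ρ = 2210 kg/m³, cost = 4.820 $/kg
  option J: σ_y = 160.6 MPa, ρ = 1760 kg/m³, cost = 3.850 $/kg
  option U: σ_y = 1710 MPa, ρ = 8030 kg/m³, cost = 23.70 $/kg
  option J: M = 23.7 kN·m per $
  option U: M = 8.99 kN·m per $
  option V: M = 6.92 kN·m per $
  option F: M = 5.02 kN·m per $
  option Q: M = 4.26 kN·m per $
  option S: M = 1.84 kN·m per $
The maximum is for option J.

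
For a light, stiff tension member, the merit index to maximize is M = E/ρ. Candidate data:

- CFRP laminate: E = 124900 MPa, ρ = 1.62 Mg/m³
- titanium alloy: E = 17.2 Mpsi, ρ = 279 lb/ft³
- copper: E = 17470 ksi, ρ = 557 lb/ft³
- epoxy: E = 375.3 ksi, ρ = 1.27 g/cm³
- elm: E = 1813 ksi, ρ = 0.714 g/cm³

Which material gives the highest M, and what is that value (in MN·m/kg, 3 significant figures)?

CFRP laminate, M = 77.1 MN·m/kg

Normalizing units and computing the index:
  CFRP laminate: E = 124.9 GPa, ρ = 1620 kg/m³
  titanium alloy: E = 118.6 GPa, ρ = 4469 kg/m³
  copper: E = 120.5 GPa, ρ = 8922 kg/m³
  epoxy: E = 2.588 GPa, ρ = 1270 kg/m³
  elm: E = 12.50 GPa, ρ = 714.0 kg/m³
  CFRP laminate: M = 77.1 MN·m/kg
  titanium alloy: M = 26.5 MN·m/kg
  elm: M = 17.5 MN·m/kg
  copper: M = 13.5 MN·m/kg
  epoxy: M = 2.04 MN·m/kg
CFRP laminate has the largest M.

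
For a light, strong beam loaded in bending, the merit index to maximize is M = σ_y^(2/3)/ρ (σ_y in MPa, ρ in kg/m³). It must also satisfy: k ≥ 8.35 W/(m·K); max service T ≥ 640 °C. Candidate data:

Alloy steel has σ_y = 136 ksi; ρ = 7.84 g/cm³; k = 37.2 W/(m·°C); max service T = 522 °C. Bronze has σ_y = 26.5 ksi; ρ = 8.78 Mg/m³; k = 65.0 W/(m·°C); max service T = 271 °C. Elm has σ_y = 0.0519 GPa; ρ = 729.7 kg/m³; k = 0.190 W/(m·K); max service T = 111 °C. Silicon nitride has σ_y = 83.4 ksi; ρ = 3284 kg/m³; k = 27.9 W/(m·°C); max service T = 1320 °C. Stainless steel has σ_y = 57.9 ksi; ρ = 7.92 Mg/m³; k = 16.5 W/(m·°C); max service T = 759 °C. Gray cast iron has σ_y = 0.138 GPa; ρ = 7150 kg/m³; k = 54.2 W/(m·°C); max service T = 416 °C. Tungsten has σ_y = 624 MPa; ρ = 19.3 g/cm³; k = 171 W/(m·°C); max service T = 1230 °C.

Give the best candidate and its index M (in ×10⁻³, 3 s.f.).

Screen on constraints: k ≥ 8.35 W/(m·K); max service T ≥ 640 °C. Survivors: silicon nitride, stainless steel, tungsten.
After converting to SI:
  silicon nitride: σ_y = 575.0 MPa, ρ = 3284 kg/m³
  stainless steel: σ_y = 399.2 MPa, ρ = 7920 kg/m³
  tungsten: σ_y = 624.0 MPa, ρ = 19300 kg/m³
  silicon nitride: M = 21.1×10⁻³
  stainless steel: M = 6.85×10⁻³
  tungsten: M = 3.78×10⁻³
Silicon nitride has the largest M.

silicon nitride, M = 21.1×10⁻³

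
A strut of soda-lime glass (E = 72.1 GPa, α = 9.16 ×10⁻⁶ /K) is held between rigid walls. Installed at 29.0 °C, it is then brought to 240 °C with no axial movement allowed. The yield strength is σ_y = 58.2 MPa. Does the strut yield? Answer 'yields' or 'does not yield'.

ΔT = 211.0 K. Constrained thermal stress σ = E·α·ΔT = 72.10×10³ MPa × 9.16×10⁻⁶ × 211.0 = 139 MPa (compressive).
Compare to σ_y = 58.2 MPa: σ ≥ σ_y, so it yields.

yields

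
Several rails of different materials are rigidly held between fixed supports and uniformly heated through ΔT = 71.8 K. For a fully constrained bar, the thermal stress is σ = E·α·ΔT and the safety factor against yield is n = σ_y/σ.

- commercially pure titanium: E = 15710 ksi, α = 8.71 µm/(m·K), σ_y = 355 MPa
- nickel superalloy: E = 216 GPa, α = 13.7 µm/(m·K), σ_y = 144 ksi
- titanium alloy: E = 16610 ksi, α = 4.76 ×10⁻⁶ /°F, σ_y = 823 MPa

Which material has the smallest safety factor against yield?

Converting E to GPa, α to ×10⁻⁶/K, σ_y to MPa, then σ and n for each:
  commercially pure titanium: E = 108.3, α = 8.71, σ_y = 355.0 → σ = 67.7 MPa, n = 5.24
  nickel superalloy: E = 216.0, α = 13.7, σ_y = 992.8 → σ = 212 MPa, n = 4.67
  titanium alloy: E = 114.5, α = 8.57, σ_y = 823.0 → σ = 70.5 MPa, n = 11.7
The minimum is nickel superalloy at n = 4.67.

nickel superalloy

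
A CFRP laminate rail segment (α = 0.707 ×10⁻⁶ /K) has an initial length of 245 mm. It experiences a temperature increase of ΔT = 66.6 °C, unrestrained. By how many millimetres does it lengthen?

ΔL = α·L₀·ΔT = 0.707×10⁻⁶ × 245 mm × 66.60 K = 0.0115 mm.

0.0115 mm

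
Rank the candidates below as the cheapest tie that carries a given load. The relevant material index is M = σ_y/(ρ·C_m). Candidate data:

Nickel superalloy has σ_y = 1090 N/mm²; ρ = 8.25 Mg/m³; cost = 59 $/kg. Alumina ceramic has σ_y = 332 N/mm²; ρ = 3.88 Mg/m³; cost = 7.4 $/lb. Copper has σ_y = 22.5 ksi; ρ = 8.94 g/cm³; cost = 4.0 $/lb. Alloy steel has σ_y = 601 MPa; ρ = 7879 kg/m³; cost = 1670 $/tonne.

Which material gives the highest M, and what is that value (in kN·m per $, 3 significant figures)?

In SI units:
  nickel superalloy: σ_y = 1090 MPa, ρ = 8250 kg/m³, cost = 59.00 $/kg
  alumina ceramic: σ_y = 332.0 MPa, ρ = 3880 kg/m³, cost = 16.31 $/kg
  copper: σ_y = 155.1 MPa, ρ = 8940 kg/m³, cost = 8.818 $/kg
  alloy steel: σ_y = 601.0 MPa, ρ = 7879 kg/m³, cost = 1.670 $/kg
  alloy steel: M = 45.7 kN·m per $
  alumina ceramic: M = 5.25 kN·m per $
  nickel superalloy: M = 2.24 kN·m per $
  copper: M = 1.97 kN·m per $
Highest index: alloy steel.

alloy steel, M = 45.7 kN·m per $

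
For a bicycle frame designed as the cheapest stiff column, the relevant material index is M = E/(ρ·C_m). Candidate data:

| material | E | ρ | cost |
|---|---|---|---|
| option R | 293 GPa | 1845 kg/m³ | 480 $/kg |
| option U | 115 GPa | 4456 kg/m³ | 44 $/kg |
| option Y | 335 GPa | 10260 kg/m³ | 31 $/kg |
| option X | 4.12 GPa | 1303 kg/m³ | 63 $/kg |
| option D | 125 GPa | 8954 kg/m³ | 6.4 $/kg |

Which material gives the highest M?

Computing M directly (units already consistent):
  option D: M = 2.18 MN·m per $
  option Y: M = 1.05 MN·m per $
  option U: M = 0.587 MN·m per $
  option R: M = 0.331 MN·m per $
  option X: M = 0.0502 MN·m per $
The maximum is for option D.

option D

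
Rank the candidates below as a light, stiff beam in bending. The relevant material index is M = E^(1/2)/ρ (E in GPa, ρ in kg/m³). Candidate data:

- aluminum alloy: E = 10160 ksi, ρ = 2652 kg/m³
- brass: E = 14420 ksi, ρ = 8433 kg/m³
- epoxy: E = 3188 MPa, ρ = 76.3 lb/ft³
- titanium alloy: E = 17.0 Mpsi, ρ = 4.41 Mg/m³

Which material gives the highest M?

After converting to SI:
  aluminum alloy: E = 70.05 GPa, ρ = 2652 kg/m³
  brass: E = 99.42 GPa, ρ = 8433 kg/m³
  epoxy: E = 3.188 GPa, ρ = 1222 kg/m³
  titanium alloy: E = 117.2 GPa, ρ = 4410 kg/m³
  aluminum alloy: M = 3.16×10⁻³
  titanium alloy: M = 2.45×10⁻³
  epoxy: M = 1.46×10⁻³
  brass: M = 1.18×10⁻³
The maximum is for aluminum alloy.

aluminum alloy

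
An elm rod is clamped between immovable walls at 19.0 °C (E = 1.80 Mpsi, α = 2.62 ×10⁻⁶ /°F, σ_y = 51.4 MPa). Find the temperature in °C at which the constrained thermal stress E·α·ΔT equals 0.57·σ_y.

520 °C

E = 1.80 Mpsi = 12.41 GPa.
α = 2.62×10⁻⁶/°F × 9/5 = 4.72×10⁻⁶/K.
E·α·ΔT = 29.30 MPa ⇒ ΔT = 29.30 / (12.41×10³ × 4.72×10⁻⁶) = 500.6 K.
T = 19.0 + 500.6 = 519.6 °C.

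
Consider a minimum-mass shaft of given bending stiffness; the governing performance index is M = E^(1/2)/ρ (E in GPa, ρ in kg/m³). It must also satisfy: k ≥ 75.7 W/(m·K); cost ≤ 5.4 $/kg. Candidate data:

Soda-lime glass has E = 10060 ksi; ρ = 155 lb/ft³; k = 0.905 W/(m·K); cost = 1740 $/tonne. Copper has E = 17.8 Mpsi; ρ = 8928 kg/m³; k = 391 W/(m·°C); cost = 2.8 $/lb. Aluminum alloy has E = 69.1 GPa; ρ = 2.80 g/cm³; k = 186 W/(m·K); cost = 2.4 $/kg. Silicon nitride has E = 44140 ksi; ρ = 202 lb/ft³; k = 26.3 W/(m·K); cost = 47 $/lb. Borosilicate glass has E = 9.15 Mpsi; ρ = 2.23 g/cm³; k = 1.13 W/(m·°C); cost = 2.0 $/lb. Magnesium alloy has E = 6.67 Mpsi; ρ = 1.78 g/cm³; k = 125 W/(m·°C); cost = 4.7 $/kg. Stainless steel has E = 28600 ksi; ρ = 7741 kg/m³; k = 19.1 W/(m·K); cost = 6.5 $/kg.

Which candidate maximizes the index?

magnesium alloy

Screen on constraints: k ≥ 75.7 W/(m·K); cost ≤ 5.4 $/kg. Survivors: aluminum alloy, magnesium alloy.
Putting every candidate on a common basis:
  aluminum alloy: E = 69.10 GPa, ρ = 2800 kg/m³
  magnesium alloy: E = 45.99 GPa, ρ = 1780 kg/m³
  magnesium alloy: M = 3.81×10⁻³
  aluminum alloy: M = 2.97×10⁻³
Highest index: magnesium alloy.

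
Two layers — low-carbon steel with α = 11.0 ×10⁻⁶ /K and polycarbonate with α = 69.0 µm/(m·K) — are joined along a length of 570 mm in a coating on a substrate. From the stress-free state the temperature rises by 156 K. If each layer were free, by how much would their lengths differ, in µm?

5160 µm

Δα = |11.0 − 69.0|×10⁻⁶/K = 58.0×10⁻⁶/K.
ΔL_mismatch = Δα·L·ΔT = 58.0×10⁻⁶ × 570.0 mm × 156.0 K = 5160 µm.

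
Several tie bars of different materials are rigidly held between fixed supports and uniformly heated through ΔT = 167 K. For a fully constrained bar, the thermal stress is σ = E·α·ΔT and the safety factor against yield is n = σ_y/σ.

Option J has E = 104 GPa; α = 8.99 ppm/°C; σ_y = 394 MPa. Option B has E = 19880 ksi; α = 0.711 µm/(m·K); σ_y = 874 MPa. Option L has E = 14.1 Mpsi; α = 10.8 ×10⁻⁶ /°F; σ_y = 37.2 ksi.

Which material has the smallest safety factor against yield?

Converting E to GPa, α to ×10⁻⁶/K, σ_y to MPa, then σ and n for each:
  option J: E = 104.0, α = 8.99, σ_y = 394.0 → σ = 156 MPa, n = 2.52
  option B: E = 137.1, α = 0.711, σ_y = 874.0 → σ = 16.3 MPa, n = 53.7
  option L: E = 97.22, α = 19.4, σ_y = 256.5 → σ = 316 MPa, n = 0.813
The minimum is option L at n = 0.813.

option L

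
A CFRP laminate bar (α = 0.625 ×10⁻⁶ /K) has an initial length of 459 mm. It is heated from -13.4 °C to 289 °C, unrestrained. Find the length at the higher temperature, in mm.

459.09 mm

ΔT = 289 − (-13.4) = 302.4 K.
ΔL = α·L₀·ΔT = 0.625×10⁻⁶ × 459 mm × 302.4 K = 0.0868 mm.
L = L₀ + ΔL = 459 + 0.0868 = 459.09 mm.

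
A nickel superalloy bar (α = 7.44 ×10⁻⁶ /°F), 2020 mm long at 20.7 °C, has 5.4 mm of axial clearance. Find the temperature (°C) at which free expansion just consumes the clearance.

α = 7.44×10⁻⁶/°F × 9/5 = 13.4×10⁻⁶/K.
α·L₀·ΔT = 5.4 mm ⇒ ΔT = 5.4 / (13.4×10⁻⁶ × 2020.0) = 199.6 K.
T = 20.7 + 199.6 = 220.3 °C.

220 °C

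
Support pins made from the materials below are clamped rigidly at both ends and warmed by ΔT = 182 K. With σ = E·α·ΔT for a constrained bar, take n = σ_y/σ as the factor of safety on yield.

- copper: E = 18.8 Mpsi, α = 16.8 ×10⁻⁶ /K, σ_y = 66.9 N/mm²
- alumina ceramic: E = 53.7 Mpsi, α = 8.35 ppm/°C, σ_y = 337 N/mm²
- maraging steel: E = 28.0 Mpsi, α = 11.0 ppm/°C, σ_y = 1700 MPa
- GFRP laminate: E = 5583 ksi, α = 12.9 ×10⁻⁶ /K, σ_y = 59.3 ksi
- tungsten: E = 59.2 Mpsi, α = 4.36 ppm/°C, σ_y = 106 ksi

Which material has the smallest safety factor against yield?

Per material, after unit conversion:
  copper: E = 129.6, α = 16.8, σ_y = 66.90 → σ = 396 MPa, n = 0.169
  alumina ceramic: E = 370.2, α = 8.35, σ_y = 337.0 → σ = 563 MPa, n = 0.599
  maraging steel: E = 193.1, α = 11.0, σ_y = 1700 → σ = 386 MPa, n = 4.40
  GFRP laminate: E = 38.49, α = 12.9, σ_y = 408.9 → σ = 90.4 MPa, n = 4.52
  tungsten: E = 408.2, α = 4.36, σ_y = 730.8 → σ = 324 MPa, n = 2.26
Smallest n: copper with n = 0.169.

copper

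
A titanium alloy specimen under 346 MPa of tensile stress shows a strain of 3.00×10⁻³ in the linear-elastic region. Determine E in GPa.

E = σ/ε = 346 MPa / 3.00×10⁻³ = 115300 MPa = 115 GPa.

115 GPa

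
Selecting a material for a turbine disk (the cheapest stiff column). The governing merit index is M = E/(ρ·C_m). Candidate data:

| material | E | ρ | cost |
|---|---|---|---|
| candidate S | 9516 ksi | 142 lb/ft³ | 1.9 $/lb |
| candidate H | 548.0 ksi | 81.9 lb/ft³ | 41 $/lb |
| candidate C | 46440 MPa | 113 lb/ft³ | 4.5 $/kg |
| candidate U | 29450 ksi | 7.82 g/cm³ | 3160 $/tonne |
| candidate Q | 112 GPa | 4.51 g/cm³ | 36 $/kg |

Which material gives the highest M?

candidate U

Normalizing units and computing the index:
  candidate S: E = 65.61 GPa, ρ = 2275 kg/m³, cost = 4.189 $/kg
  candidate H: E = 3.778 GPa, ρ = 1312 kg/m³, cost = 90.39 $/kg
  candidate C: E = 46.44 GPa, ρ = 1810 kg/m³, cost = 4.500 $/kg
  candidate U: E = 203.1 GPa, ρ = 7820 kg/m³, cost = 3.160 $/kg
  candidate Q: E = 112.0 GPa, ρ = 4510 kg/m³, cost = 36.00 $/kg
  candidate U: M = 8.22 MN·m per $
  candidate S: M = 6.89 MN·m per $
  candidate C: M = 5.70 MN·m per $
  candidate Q: M = 0.690 MN·m per $
  candidate H: M = 0.0319 MN·m per $
Highest index: candidate U.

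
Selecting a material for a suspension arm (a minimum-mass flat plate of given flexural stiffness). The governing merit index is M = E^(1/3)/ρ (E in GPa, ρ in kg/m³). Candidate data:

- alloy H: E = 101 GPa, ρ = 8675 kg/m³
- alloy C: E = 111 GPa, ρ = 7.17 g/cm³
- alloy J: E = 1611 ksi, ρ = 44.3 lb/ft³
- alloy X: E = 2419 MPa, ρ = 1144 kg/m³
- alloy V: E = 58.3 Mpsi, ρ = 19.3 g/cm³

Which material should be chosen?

In SI units:
  alloy H: E = 101.0 GPa, ρ = 8675 kg/m³
  alloy C: E = 111.0 GPa, ρ = 7170 kg/m³
  alloy J: E = 11.11 GPa, ρ = 709.6 kg/m³
  alloy X: E = 2.419 GPa, ρ = 1144 kg/m³
  alloy V: E = 402.0 GPa, ρ = 19300 kg/m³
  alloy J: M = 3.14×10⁻³
  alloy X: M = 1.17×10⁻³
  alloy C: M = 0.670×10⁻³
  alloy H: M = 0.537×10⁻³
  alloy V: M = 0.382×10⁻³
Highest index: alloy J.

alloy J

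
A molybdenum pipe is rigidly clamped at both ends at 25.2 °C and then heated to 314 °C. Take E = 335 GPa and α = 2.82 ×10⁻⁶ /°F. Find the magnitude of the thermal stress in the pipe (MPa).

α = 2.82×10⁻⁶/°F × 9/5 = 5.08×10⁻⁶/K.
ΔT = 288.8 K. Constrained thermal stress σ = E·α·ΔT = 335.0×10³ MPa × 5.08×10⁻⁶ × 288.8 = 491 MPa (compressive).

491 MPa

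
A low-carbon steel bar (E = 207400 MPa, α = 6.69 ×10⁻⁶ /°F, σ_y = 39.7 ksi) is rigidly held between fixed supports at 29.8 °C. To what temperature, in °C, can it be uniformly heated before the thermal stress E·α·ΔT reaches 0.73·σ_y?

110 °C

E = 207400 MPa = 207.4 GPa.
α = 6.69×10⁻⁶/°F × 9/5 = 12.0×10⁻⁶/K.
σ_y = 39.7 ksi = 273.7 MPa.
E·α·ΔT = 199.8 MPa ⇒ ΔT = 199.8 / (207.4×10³ × 12.0×10⁻⁶) = 80.01 K.
T = 29.8 + 80.01 = 109.8 °C.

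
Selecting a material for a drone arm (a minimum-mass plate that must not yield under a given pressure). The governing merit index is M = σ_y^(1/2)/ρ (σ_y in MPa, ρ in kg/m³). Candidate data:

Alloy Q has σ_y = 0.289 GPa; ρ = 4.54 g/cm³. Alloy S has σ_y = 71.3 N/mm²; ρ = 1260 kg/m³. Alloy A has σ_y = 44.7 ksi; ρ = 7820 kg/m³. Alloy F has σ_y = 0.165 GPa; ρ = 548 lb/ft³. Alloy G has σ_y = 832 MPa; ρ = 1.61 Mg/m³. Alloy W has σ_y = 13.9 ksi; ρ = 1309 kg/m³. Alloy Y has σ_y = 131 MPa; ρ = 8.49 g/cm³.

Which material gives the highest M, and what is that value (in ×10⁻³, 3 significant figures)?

alloy G, M = 17.9×10⁻³

Convert each candidate to consistent units, then evaluate M:
  alloy Q: σ_y = 289.0 MPa, ρ = 4540 kg/m³
  alloy S: σ_y = 71.30 MPa, ρ = 1260 kg/m³
  alloy A: σ_y = 308.2 MPa, ρ = 7820 kg/m³
  alloy F: σ_y = 165.0 MPa, ρ = 8778 kg/m³
  alloy G: σ_y = 832.0 MPa, ρ = 1610 kg/m³
  alloy W: σ_y = 95.84 MPa, ρ = 1309 kg/m³
  alloy Y: σ_y = 131.0 MPa, ρ = 8490 kg/m³
  alloy G: M = 17.9×10⁻³
  alloy W: M = 7.48×10⁻³
  alloy S: M = 6.70×10⁻³
  alloy Q: M = 3.74×10⁻³
  alloy A: M = 2.24×10⁻³
  alloy F: M = 1.46×10⁻³
  alloy Y: M = 1.35×10⁻³
The maximum is for alloy G.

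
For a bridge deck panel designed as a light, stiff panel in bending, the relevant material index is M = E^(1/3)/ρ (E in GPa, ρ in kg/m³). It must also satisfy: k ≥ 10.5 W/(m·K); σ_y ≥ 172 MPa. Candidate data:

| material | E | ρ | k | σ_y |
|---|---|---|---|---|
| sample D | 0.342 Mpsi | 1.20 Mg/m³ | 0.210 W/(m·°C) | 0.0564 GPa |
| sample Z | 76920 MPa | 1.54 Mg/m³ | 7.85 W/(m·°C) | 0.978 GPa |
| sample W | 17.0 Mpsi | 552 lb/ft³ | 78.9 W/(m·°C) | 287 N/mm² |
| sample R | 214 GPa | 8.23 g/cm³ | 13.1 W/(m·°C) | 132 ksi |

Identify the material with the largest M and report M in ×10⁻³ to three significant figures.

sample R, M = 0.727×10⁻³

Screen on constraints: k ≥ 10.5 W/(m·K); σ_y ≥ 172 MPa. Survivors: sample W, sample R.
Convert each candidate to consistent units, then evaluate M:
  sample W: E = 117.2 GPa, ρ = 8842 kg/m³
  sample R: E = 214.0 GPa, ρ = 8230 kg/m³
  sample R: M = 0.727×10⁻³
  sample W: M = 0.553×10⁻³
The maximum is for sample R.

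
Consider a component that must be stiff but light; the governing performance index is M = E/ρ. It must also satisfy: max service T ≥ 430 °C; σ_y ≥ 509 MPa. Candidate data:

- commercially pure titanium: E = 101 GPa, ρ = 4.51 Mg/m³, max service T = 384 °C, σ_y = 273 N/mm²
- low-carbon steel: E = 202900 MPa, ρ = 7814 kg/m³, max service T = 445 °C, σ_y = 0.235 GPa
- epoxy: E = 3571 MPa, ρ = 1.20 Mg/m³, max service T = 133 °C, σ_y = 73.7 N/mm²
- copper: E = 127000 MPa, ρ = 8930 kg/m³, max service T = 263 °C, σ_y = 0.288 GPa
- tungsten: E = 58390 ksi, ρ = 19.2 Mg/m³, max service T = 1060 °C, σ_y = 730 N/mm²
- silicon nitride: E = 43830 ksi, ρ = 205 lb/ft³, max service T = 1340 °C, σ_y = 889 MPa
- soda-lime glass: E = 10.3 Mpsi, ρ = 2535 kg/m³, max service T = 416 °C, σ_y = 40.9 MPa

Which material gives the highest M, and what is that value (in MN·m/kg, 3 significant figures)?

silicon nitride, M = 92.0 MN·m/kg

Screen on constraints: max service T ≥ 430 °C; σ_y ≥ 509 MPa. Survivors: tungsten, silicon nitride.
After converting to SI:
  tungsten: E = 402.6 GPa, ρ = 19200 kg/m³
  silicon nitride: E = 302.2 GPa, ρ = 3284 kg/m³
  silicon nitride: M = 92.0 MN·m/kg
  tungsten: M = 21.0 MN·m/kg
Highest index: silicon nitride.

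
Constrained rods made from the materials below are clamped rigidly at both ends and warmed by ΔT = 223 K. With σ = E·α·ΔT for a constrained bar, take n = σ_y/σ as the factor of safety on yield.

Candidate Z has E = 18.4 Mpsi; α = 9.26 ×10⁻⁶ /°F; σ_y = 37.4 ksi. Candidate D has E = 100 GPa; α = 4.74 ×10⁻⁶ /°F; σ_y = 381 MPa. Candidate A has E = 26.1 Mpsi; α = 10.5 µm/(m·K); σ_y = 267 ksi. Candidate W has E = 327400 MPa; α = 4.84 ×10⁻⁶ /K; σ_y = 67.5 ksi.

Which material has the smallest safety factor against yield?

candidate Z

Converting E to GPa, α to ×10⁻⁶/K, σ_y to MPa, then σ and n for each:
  candidate Z: E = 126.9, α = 16.7, σ_y = 257.9 → σ = 472 MPa, n = 0.547
  candidate D: E = 100.0, α = 8.53, σ_y = 381.0 → σ = 190 MPa, n = 2.00
  candidate A: E = 180.0, α = 10.5, σ_y = 1841 → σ = 421 MPa, n = 4.37
  candidate W: E = 327.4, α = 4.84, σ_y = 465.4 → σ = 353 MPa, n = 1.32
Candidate Z has the lowest safety factor, n = 0.547.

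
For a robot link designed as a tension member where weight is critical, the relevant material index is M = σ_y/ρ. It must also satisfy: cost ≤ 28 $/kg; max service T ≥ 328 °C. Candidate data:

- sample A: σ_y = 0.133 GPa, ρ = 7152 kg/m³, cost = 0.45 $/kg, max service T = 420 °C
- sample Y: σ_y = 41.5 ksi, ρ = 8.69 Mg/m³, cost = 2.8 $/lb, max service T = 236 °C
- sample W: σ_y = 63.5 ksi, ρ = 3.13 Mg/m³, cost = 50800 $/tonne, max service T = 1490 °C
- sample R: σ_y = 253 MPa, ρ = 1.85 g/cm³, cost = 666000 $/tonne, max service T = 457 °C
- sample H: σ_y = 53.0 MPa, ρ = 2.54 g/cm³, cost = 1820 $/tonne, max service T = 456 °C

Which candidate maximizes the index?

sample H

Screen on constraints: cost ≤ 28 $/kg; max service T ≥ 328 °C. Survivors: sample A, sample H.
Putting every candidate on a common basis:
  sample A: σ_y = 133.0 MPa, ρ = 7152 kg/m³
  sample H: σ_y = 53.00 MPa, ρ = 2540 kg/m³
  sample H: M = 20.9 kN·m/kg
  sample A: M = 18.6 kN·m/kg
Sample H ranks first.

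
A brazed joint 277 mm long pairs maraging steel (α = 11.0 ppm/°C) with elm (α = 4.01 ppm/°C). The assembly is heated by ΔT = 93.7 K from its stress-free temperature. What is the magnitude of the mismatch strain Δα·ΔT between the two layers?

Δα = |11.0 − 4.01|×10⁻⁶/K = 6.99×10⁻⁶/K.
Mismatch strain = Δα·ΔT = 6.99×10⁻⁶ × 93.7 = 6.55×10⁻⁴.

6.55×10⁻⁴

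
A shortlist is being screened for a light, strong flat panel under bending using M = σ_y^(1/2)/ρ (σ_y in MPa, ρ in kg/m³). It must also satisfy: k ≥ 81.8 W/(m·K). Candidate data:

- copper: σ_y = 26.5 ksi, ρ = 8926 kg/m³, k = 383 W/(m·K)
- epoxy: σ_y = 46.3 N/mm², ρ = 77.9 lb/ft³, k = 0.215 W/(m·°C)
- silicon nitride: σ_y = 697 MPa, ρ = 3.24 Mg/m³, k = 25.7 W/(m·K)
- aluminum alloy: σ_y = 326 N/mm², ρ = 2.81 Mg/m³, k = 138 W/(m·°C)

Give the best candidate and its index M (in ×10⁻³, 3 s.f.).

aluminum alloy, M = 6.43×10⁻³

Screen on constraints: k ≥ 81.8 W/(m·K). Survivors: copper, aluminum alloy.
Normalizing units and computing the index:
  copper: σ_y = 182.7 MPa, ρ = 8926 kg/m³
  aluminum alloy: σ_y = 326.0 MPa, ρ = 2810 kg/m³
  aluminum alloy: M = 6.43×10⁻³
  copper: M = 1.51×10⁻³
The maximum is for aluminum alloy.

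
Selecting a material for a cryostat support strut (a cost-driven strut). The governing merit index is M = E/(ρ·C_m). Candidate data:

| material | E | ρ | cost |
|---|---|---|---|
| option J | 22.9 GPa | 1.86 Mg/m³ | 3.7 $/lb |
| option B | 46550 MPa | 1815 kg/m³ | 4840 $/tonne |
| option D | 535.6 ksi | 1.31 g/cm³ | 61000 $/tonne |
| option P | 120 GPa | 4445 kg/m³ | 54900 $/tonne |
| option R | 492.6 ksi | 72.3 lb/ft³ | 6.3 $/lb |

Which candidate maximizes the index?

Convert each candidate to consistent units, then evaluate M:
  option J: E = 22.90 GPa, ρ = 1860 kg/m³, cost = 8.157 $/kg
  option B: E = 46.55 GPa, ρ = 1815 kg/m³, cost = 4.840 $/kg
  option D: E = 3.693 GPa, ρ = 1310 kg/m³, cost = 61.00 $/kg
  option P: E = 120.0 GPa, ρ = 4445 kg/m³, cost = 54.90 $/kg
  option R: E = 3.396 GPa, ρ = 1158 kg/m³, cost = 13.89 $/kg
  option B: M = 5.30 MN·m per $
  option J: M = 1.51 MN·m per $
  option P: M = 0.492 MN·m per $
  option R: M = 0.211 MN·m per $
  option D: M = 0.0462 MN·m per $
Option B has the largest M.

option B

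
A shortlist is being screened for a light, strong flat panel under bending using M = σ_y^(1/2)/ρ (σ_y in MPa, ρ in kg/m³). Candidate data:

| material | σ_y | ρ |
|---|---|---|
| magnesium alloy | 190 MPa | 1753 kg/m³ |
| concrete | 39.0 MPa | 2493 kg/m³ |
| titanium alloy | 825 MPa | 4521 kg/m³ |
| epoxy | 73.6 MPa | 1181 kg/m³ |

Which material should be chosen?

magnesium alloy

Per-candidate index values:
  magnesium alloy: M = 7.86×10⁻³
  epoxy: M = 7.26×10⁻³
  titanium alloy: M = 6.35×10⁻³
  concrete: M = 2.51×10⁻³
Magnesium alloy ranks first.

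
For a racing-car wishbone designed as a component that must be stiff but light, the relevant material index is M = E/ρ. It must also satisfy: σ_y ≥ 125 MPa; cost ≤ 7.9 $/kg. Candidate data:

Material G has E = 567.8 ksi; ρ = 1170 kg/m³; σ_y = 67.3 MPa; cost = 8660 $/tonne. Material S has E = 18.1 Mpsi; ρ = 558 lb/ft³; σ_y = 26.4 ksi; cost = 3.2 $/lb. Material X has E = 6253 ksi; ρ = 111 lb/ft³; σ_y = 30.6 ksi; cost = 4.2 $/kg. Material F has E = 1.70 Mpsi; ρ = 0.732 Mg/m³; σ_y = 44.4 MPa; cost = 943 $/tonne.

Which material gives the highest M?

Screen on constraints: σ_y ≥ 125 MPa; cost ≤ 7.9 $/kg. Survivors: material S, material X.
Normalizing units and computing the index:
  material S: E = 124.8 GPa, ρ = 8938 kg/m³
  material X: E = 43.11 GPa, ρ = 1778 kg/m³
  material X: M = 24.2 MN·m/kg
  material S: M = 14.0 MN·m/kg
The maximum is for material X.

material X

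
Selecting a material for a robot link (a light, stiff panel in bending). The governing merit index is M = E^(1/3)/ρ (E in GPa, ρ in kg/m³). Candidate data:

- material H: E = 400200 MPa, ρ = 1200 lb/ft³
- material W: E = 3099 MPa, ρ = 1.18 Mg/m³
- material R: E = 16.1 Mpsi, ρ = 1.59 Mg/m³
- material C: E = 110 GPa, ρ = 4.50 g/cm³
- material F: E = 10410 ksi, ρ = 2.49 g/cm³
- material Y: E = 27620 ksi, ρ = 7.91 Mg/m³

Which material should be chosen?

material R

In SI units:
  material H: E = 400.2 GPa, ρ = 19220 kg/m³
  material W: E = 3.099 GPa, ρ = 1180 kg/m³
  material R: E = 111.0 GPa, ρ = 1590 kg/m³
  material C: E = 110.0 GPa, ρ = 4500 kg/m³
  material F: E = 71.77 GPa, ρ = 2490 kg/m³
  material Y: E = 190.4 GPa, ρ = 7910 kg/m³
  material R: M = 3.02×10⁻³
  material F: M = 1.67×10⁻³
  material W: M = 1.24×10⁻³
  material C: M = 1.06×10⁻³
  material Y: M = 0.727×10⁻³
  material H: M = 0.383×10⁻³
Material R has the largest M.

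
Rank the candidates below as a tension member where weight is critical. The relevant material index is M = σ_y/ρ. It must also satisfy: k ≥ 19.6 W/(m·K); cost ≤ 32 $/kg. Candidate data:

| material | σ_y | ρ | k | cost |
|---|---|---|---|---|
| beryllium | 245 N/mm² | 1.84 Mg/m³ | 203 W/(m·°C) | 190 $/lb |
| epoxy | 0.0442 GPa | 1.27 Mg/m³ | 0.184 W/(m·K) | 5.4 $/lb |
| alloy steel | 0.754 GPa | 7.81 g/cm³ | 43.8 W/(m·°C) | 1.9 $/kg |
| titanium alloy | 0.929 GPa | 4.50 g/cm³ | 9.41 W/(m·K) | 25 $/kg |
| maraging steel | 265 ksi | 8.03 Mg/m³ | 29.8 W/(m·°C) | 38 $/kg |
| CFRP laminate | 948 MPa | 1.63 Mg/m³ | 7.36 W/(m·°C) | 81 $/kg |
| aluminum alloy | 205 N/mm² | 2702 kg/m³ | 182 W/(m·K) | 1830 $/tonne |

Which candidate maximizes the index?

alloy steel

Screen on constraints: k ≥ 19.6 W/(m·K); cost ≤ 32 $/kg. Survivors: alloy steel, aluminum alloy.
After converting to SI:
  alloy steel: σ_y = 754.0 MPa, ρ = 7810 kg/m³
  aluminum alloy: σ_y = 205.0 MPa, ρ = 2702 kg/m³
  alloy steel: M = 96.5 kN·m/kg
  aluminum alloy: M = 75.9 kN·m/kg
Alloy steel has the largest M.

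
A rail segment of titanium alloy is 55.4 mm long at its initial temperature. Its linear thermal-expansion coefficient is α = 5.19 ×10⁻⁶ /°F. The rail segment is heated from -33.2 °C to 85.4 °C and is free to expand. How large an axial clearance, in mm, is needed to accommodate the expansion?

0.0614 mm

Convert α: 5.19×10⁻⁶/°F × (9/5) = 9.34×10⁻⁶/K.
ΔT = 85.4 − (-33.2) = 118.6 K.
ΔL = α·L₀·ΔT = 9.34×10⁻⁶ × 55.4 mm × 118.6 K = 0.0614 mm.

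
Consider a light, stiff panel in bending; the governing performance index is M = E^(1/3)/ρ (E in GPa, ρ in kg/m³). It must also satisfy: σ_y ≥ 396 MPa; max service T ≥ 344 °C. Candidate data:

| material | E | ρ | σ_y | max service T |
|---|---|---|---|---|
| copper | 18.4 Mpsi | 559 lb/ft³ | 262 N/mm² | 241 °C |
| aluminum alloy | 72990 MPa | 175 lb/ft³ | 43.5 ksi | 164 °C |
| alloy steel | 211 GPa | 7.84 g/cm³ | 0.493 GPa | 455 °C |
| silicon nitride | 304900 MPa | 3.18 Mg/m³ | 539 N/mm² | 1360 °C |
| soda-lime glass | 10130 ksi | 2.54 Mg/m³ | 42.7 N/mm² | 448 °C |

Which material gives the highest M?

silicon nitride

Screen on constraints: σ_y ≥ 396 MPa; max service T ≥ 344 °C. Survivors: alloy steel, silicon nitride.
Putting every candidate on a common basis:
  alloy steel: E = 211.0 GPa, ρ = 7840 kg/m³
  silicon nitride: E = 304.9 GPa, ρ = 3180 kg/m³
  silicon nitride: M = 2.12×10⁻³
  alloy steel: M = 0.759×10⁻³
The maximum is for silicon nitride.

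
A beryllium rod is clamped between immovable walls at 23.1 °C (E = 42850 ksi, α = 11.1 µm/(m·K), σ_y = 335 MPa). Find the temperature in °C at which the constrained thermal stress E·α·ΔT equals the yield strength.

125 °C

E = 42850 ksi = 295.4 GPa.
E·α·ΔT = 335.0 MPa ⇒ ΔT = 335.0 / (295.4×10³ × 11.1×10⁻⁶) = 102.2 K.
T = 23.1 + 102.2 = 125.3 °C.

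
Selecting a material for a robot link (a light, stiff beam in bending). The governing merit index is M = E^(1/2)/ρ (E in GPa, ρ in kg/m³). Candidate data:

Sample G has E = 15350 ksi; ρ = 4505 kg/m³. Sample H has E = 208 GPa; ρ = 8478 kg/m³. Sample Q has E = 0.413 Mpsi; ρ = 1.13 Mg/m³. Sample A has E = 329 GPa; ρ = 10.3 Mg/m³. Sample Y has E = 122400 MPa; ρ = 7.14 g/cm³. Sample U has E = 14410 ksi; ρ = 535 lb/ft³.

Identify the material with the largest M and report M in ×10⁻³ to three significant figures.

After converting to SI:
  sample G: E = 105.8 GPa, ρ = 4505 kg/m³
  sample H: E = 208.0 GPa, ρ = 8478 kg/m³
  sample Q: E = 2.848 GPa, ρ = 1130 kg/m³
  sample A: E = 329.0 GPa, ρ = 10300 kg/m³
  sample Y: E = 122.4 GPa, ρ = 7140 kg/m³
  sample U: E = 99.35 GPa, ρ = 8570 kg/m³
  sample G: M = 2.28×10⁻³
  sample A: M = 1.76×10⁻³
  sample H: M = 1.70×10⁻³
  sample Y: M = 1.55×10⁻³
  sample Q: M = 1.49×10⁻³
  sample U: M = 1.16×10⁻³
Sample G ranks first.

sample G, M = 2.28×10⁻³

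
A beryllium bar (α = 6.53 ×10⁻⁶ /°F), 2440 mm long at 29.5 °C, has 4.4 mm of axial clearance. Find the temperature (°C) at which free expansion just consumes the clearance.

183 °C

α = 6.53×10⁻⁶/°F × 9/5 = 11.8×10⁻⁶/K.
α·L₀·ΔT = 4.4 mm ⇒ ΔT = 4.4 / (11.8×10⁻⁶ × 2440.0) = 153.4 K.
T = 29.5 + 153.4 = 182.9 °C.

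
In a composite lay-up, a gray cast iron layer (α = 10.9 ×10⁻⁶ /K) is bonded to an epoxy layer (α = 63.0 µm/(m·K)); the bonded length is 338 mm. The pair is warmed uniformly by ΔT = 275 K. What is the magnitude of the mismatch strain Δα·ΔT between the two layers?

0.0143

Δα = |10.9 − 63.0|×10⁻⁶/K = 52.1×10⁻⁶/K.
Mismatch strain = Δα·ΔT = 52.1×10⁻⁶ × 275.0 = 0.0143.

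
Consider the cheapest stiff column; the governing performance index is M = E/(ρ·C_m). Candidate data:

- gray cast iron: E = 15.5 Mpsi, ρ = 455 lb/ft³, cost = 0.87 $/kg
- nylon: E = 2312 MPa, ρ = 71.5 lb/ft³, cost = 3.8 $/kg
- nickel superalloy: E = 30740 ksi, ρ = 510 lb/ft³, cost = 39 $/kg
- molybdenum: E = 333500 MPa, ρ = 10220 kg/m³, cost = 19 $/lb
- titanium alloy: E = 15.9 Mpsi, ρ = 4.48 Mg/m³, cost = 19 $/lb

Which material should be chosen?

gray cast iron

Convert each candidate to consistent units, then evaluate M:
  gray cast iron: E = 106.9 GPa, ρ = 7288 kg/m³, cost = 0.8700 $/kg
  nylon: E = 2.312 GPa, ρ = 1145 kg/m³, cost = 3.800 $/kg
  nickel superalloy: E = 211.9 GPa, ρ = 8169 kg/m³, cost = 39.00 $/kg
  molybdenum: E = 333.5 GPa, ρ = 10220 kg/m³, cost = 41.89 $/kg
  titanium alloy: E = 109.6 GPa, ρ = 4480 kg/m³, cost = 41.89 $/kg
  gray cast iron: M = 16.9 MN·m per $
  molybdenum: M = 0.779 MN·m per $
  nickel superalloy: M = 0.665 MN·m per $
  titanium alloy: M = 0.584 MN·m per $
  nylon: M = 0.531 MN·m per $
The maximum is for gray cast iron.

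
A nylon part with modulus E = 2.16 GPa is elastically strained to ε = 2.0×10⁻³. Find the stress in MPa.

σ = E·ε = 2160 MPa × 2.0×10⁻³ = 4.32 MPa.

4.32 MPa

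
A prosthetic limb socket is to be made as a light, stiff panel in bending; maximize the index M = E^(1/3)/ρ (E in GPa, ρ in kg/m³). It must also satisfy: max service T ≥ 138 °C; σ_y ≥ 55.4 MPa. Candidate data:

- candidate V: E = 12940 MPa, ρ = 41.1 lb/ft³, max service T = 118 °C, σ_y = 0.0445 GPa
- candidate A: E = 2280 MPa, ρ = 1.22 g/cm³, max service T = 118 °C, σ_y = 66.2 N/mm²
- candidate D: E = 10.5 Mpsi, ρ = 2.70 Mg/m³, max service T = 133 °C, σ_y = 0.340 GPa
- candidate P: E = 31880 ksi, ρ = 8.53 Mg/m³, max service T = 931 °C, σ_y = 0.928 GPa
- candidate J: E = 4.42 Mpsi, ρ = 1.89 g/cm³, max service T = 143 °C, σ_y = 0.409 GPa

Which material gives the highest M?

candidate J

Screen on constraints: max service T ≥ 138 °C; σ_y ≥ 55.4 MPa. Survivors: candidate P, candidate J.
In SI units:
  candidate P: E = 219.8 GPa, ρ = 8530 kg/m³
  candidate J: E = 30.47 GPa, ρ = 1890 kg/m³
  candidate J: M = 1.65×10⁻³
  candidate P: M = 0.708×10⁻³
Candidate J has the largest M.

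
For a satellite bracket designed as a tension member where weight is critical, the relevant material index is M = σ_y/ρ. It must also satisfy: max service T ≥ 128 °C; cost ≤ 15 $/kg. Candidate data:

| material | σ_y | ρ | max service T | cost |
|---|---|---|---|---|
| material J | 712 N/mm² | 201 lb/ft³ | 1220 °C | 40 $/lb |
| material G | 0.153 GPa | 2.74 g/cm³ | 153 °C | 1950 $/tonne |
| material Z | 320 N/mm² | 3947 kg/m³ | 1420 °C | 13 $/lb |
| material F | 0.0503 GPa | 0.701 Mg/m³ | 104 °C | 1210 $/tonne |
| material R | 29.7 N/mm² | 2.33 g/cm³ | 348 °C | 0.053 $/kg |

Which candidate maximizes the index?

material G

Screen on constraints: max service T ≥ 128 °C; cost ≤ 15 $/kg. Survivors: material G, material R.
In SI units:
  material G: σ_y = 153.0 MPa, ρ = 2740 kg/m³
  material R: σ_y = 29.70 MPa, ρ = 2330 kg/m³
  material G: M = 55.8 kN·m/kg
  material R: M = 12.7 kN·m/kg
Material G ranks first.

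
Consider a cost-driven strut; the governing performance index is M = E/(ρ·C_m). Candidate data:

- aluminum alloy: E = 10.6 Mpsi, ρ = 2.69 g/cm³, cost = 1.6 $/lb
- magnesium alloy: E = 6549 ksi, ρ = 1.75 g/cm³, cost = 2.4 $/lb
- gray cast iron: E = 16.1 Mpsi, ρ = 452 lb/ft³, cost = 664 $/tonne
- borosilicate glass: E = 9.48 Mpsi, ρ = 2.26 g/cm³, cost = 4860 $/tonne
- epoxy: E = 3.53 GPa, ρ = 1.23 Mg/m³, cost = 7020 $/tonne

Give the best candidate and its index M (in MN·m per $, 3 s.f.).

gray cast iron, M = 23.1 MN·m per $

Putting every candidate on a common basis:
  aluminum alloy: E = 73.08 GPa, ρ = 2690 kg/m³, cost = 3.527 $/kg
  magnesium alloy: E = 45.15 GPa, ρ = 1750 kg/m³, cost = 5.291 $/kg
  gray cast iron: E = 111.0 GPa, ρ = 7240 kg/m³, cost = 0.6640 $/kg
  borosilicate glass: E = 65.36 GPa, ρ = 2260 kg/m³, cost = 4.860 $/kg
  epoxy: E = 3.530 GPa, ρ = 1230 kg/m³, cost = 7.020 $/kg
  gray cast iron: M = 23.1 MN·m per $
  aluminum alloy: M = 7.70 MN·m per $
  borosilicate glass: M = 5.95 MN·m per $
  magnesium alloy: M = 4.88 MN·m per $
  epoxy: M = 0.409 MN·m per $
Gray cast iron ranks first.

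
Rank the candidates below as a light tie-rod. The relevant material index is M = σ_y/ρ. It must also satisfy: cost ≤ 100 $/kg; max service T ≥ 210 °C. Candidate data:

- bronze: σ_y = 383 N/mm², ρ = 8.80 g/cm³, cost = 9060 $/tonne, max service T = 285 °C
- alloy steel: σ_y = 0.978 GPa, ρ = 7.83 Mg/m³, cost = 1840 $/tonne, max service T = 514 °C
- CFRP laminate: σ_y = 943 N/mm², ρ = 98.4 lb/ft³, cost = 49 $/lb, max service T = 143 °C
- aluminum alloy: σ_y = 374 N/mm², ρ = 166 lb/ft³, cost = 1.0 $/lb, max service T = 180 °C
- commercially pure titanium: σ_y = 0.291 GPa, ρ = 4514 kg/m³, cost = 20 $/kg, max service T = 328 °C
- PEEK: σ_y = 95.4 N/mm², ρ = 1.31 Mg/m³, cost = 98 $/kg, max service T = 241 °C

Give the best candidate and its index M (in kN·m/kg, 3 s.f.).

alloy steel, M = 125 kN·m/kg

Screen on constraints: cost ≤ 100 $/kg; max service T ≥ 210 °C. Survivors: bronze, alloy steel, commercially pure titanium, PEEK.
Convert each candidate to consistent units, then evaluate M:
  bronze: σ_y = 383.0 MPa, ρ = 8800 kg/m³
  alloy steel: σ_y = 978.0 MPa, ρ = 7830 kg/m³
  commercially pure titanium: σ_y = 291.0 MPa, ρ = 4514 kg/m³
  PEEK: σ_y = 95.40 MPa, ρ = 1310 kg/m³
  alloy steel: M = 125 kN·m/kg
  PEEK: M = 72.8 kN·m/kg
  commercially pure titanium: M = 64.5 kN·m/kg
  bronze: M = 43.5 kN·m/kg
Alloy steel has the largest M.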